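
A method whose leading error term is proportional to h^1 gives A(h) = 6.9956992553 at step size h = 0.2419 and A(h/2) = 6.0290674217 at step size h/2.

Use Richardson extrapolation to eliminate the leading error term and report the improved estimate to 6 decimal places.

5.062436

Order 1 gives 2^r = 2 and 2^r − 1 = 1.
2*6.0290674217 = 12.0581348434; 12.0581348434 − 6.9956992553 = 5.0624355881
5.0624355881 ÷ 1 = 5.0624355881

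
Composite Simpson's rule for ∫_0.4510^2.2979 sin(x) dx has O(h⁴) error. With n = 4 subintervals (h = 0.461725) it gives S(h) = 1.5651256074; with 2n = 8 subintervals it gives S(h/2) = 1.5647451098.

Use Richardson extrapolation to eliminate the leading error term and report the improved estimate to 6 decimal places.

1.564720

Error is O(h^4); halving h shrinks it by 2^4 = 16.
16·1.5647451098 − 1.5651256074 = 23.4707961494
R = 23.4707961494/15 = 1.5647197433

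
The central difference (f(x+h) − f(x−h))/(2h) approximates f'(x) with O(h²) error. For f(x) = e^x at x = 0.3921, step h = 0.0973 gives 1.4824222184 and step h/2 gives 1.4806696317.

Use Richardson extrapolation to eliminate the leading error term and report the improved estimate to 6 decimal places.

The method has order 2: 2^2 = 4.
A(h/2) − A(h) = 1.4806696317 − 1.4824222184 = -0.0017525867
Correction (A(h/2) − A(h))/(4 − 1) = (-0.0017525867)/3 = -0.0005841956
R = 1.4806696317 − 0.0005841956 = 1.4800854361

1.480085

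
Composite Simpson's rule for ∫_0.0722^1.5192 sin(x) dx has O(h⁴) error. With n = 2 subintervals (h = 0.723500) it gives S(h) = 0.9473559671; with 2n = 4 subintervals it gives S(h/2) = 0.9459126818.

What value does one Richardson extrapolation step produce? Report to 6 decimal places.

0.945816

Method order is 4; weight 2^4 = 16.
16×0.9459126818 = 15.1346029088; 15.1346029088 − 0.9473559671 = 14.1872469417
Divide by 2^4 − 1 = 15.
So the Richardson estimate is 0.9458164628.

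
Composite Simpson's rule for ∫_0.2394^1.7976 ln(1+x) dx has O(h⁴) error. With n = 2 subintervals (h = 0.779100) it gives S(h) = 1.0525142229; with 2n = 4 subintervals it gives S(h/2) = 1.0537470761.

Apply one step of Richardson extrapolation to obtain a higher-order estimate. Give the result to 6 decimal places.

Order 4 gives 2^r = 16 and 2^r − 1 = 15.
16*1.0537470761 − 1.0525142229 = 15.8074389947
Denominator 16 − 1 = 15.
So the Richardson estimate is 1.0538292663.

1.053829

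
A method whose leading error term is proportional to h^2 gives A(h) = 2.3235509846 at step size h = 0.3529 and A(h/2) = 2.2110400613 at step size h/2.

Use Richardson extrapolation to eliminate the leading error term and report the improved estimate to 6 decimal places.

2.173536

Method order is 2; weight 2^2 = 4.
Numerator 4*A(h/2) − A(h) = 4*2.2110400613 − 2.3235509846 = 6.5206092606
6.5206092606 ÷ 3 = 2.1735364202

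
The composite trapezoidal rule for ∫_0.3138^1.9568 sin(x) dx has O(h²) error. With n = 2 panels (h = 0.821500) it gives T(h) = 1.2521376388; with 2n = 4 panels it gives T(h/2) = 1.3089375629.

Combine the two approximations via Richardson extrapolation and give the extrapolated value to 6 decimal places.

Error is O(h^2); halving h shrinks it by 2^2 = 4.
4*1.3089375629 − 1.2521376388 = 3.9836126128
Divide by 2^2 − 1 = 3.
R = 3.9836126128/3 = 1.3278708709

1.327871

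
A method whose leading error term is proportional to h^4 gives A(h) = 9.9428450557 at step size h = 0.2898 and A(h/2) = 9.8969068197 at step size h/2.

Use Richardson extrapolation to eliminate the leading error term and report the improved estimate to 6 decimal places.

9.893844

r = 4, so 2^r = 16.
16×9.8969068197 = 158.3505091152; 158.3505091152 − 9.9428450557 = 148.4076640595
Divide by 2^4 − 1 = 15.
(16×9.8969068197 − 9.9428450557)/(16 − 1) = 9.8938442706
Correction |R − A(h/2)| = 3.063e-03; gap |A(h/2) − A(h)| = 4.594e-02.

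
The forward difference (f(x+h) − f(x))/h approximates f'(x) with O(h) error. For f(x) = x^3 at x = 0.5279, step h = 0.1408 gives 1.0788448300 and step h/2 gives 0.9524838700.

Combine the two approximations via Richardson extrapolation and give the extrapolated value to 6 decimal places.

0.826123

r = 1, so 2^r = 2.
2*0.9524838700 = 1.9049677400; 1.9049677400 − 1.0788448300 = 0.8261229100
Divide by 2^1 − 1 = 1.
Result: 0.8261229100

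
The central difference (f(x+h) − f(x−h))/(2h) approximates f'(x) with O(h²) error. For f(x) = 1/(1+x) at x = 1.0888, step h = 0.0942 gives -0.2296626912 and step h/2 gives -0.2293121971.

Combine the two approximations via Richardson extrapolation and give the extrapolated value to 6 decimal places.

Error is O(h^2); halving h shrinks it by 2^2 = 4.
Weighted: (-0.9172487884) − (-0.2296626912) = -0.6875860972
R = (-0.6875860972)/3 = -0.2291953657

-0.229195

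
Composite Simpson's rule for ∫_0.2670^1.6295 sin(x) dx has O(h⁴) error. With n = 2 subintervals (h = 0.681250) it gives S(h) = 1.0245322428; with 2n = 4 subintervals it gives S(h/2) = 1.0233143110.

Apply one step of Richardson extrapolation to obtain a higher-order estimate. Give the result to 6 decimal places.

r = 4, so 2^r = 16.
2^4×A(h/2) = 16.3730289760; minus A(h) gives 15.3484967332.
15.3484967332 ÷ 15 = 1.0232331155

1.023233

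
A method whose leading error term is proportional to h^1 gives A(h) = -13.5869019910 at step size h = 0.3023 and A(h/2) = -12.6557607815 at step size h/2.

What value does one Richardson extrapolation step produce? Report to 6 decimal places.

-11.724620

The method has order 1: 2^1 = 2.
2 × (-12.6557607815) = -25.3115215630; (-25.3115215630) − (-13.5869019910) = -11.7246195720
Denominator 2 − 1 = 1.
(2 × (-12.6557607815) − (-13.5869019910))/(2 − 1) = -11.7246195720
Correction |R − A(h/2)| = 9.311e-01; gap |A(h/2) − A(h)| = 9.311e-01.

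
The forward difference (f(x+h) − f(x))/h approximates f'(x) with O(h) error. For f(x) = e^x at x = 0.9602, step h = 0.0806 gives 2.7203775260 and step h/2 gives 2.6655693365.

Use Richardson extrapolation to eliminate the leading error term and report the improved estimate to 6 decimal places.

2.610761

r = 1: numerator weight 2, denominator 1.
2 × 2.6655693365 = 5.3311386730; subtract 2.7203775260 → 2.6107611470
Extrapolated: 2.6107611470 / 1 = 2.6107611470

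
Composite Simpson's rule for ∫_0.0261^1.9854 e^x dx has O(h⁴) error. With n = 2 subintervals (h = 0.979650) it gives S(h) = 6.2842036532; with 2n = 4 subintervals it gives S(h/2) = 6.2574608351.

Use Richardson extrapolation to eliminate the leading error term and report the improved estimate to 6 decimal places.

r = 4: numerator weight 16, denominator 15.
16 × 6.2574608351 − 6.2842036532 = 93.8351697084
Extrapolated: 93.8351697084 / 15 = 6.2556779806
Gap between inputs: 2.674e-02; correction applied: −0.0017828545.

6.255678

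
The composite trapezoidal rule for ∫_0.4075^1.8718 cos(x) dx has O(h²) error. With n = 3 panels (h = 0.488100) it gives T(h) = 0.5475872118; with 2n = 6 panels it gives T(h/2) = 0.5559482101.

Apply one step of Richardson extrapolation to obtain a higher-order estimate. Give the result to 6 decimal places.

0.558735

Error is O(h^2); halving h shrinks it by 2^2 = 4.
Top: 4(0.5559482101) − (0.5475872118) = 1.6762056286
R = 1.6762056286/3 = 0.5587352095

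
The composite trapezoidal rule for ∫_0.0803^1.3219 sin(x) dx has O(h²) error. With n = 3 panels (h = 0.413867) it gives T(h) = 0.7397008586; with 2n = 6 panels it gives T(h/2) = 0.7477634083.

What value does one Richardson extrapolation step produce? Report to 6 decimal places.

0.750451

r = 2, so 2^r = 4.
Top: 4(0.7477634083) − (0.7397008586) = 2.2513527746
Denominator 4 − 1 = 3.
(4*0.7477634083 − 0.7397008586)/(4 − 1) = 0.7504509249
Gap between inputs: 8.063e-03; correction applied: +0.0026875166.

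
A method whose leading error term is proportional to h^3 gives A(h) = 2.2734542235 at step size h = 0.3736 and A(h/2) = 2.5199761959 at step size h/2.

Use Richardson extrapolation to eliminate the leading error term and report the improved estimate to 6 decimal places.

2.555194

r = 3, so 2^r = 8.
8·2.5199761959 = 20.1598095672; subtract 2.2734542235 → 17.8863553437
17.8863553437 ÷ 7 = 2.5551936205
Correction |R − A(h/2)| = 3.522e-02; gap |A(h/2) − A(h)| = 2.465e-01.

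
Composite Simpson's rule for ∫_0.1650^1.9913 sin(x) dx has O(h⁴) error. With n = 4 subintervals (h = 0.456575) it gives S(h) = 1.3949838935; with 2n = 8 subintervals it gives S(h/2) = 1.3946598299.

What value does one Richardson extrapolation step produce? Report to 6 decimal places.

1.394638

The method has order 4: 2^4 = 16.
16·1.3946598299 = 22.3145572784; 22.3145572784 − 1.3949838935 = 20.9195733849
Divide by 2^4 − 1 = 15.
R = 20.9195733849/15 = 1.3946382257
Correction |R − A(h/2)| = 2.160e-05; gap |A(h/2) − A(h)| = 3.241e-04.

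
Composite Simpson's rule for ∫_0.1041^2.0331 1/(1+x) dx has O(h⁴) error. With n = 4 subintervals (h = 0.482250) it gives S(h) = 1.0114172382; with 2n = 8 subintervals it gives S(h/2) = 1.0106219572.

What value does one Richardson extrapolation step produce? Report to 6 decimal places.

1.010569

Error is O(h^4); halving h shrinks it by 2^4 = 16.
2^4×A(h/2) = 16.1699513152; minus A(h) gives 15.1585340770.
Denominator 16 − 1 = 15.
R = 15.1585340770/15 = 1.0105689385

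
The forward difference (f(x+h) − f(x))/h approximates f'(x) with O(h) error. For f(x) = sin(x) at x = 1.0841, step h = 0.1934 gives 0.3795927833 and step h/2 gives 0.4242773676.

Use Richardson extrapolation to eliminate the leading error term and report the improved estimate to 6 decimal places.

Leading term ∝ h^1; use weight 2 = 2^1.
2 × 0.4242773676 = 0.8485547352; 0.8485547352 − 0.3795927833 = 0.4689619519
R = 0.4689619519/1 = 0.4689619519
Gap between inputs: 4.468e-02; correction applied: +0.0446845843.

0.468962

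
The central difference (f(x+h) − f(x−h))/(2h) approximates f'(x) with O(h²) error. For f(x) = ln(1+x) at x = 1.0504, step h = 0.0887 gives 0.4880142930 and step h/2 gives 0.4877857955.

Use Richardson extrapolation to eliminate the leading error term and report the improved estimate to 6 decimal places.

0.487710

With r = 2 the leading error scales as h^2, so the weight is 2^2 = 4.
2^2×A(h/2) = 1.9511431820; minus A(h) gives 1.4631288890.
(4×0.4877857955 − 0.4880142930)/(4 − 1) = 0.4877096297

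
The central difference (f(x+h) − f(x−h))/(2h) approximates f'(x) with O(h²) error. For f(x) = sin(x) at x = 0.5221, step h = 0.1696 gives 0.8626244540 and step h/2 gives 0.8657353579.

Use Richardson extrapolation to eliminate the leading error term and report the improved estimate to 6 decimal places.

r = 2, so 2^r = 4.
Numerator 4×A(h/2) − A(h) = 4×0.8657353579 − 0.8626244540 = 2.6003169776
(4×0.8657353579 − 0.8626244540)/(4 − 1) = 0.8667723259

0.866772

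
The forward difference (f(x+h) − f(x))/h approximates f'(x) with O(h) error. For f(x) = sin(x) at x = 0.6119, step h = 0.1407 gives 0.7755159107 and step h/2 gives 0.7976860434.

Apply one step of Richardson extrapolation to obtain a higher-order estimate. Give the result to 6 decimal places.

With r = 1 the leading error scales as h^1, so the weight is 2^1 = 2.
2 × 0.7976860434 − 0.7755159107 = 0.8198561761
R = 0.8198561761/1 = 0.8198561761

0.819856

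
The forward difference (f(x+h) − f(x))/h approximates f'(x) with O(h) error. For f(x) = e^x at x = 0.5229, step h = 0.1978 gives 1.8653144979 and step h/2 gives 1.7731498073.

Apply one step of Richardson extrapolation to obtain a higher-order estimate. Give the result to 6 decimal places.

Order 1 gives 2^r = 2 and 2^r − 1 = 1.
2*1.7731498073 = 3.5462996146; subtract 1.8653144979 → 1.6809851167
Divide by 2^1 − 1 = 1.
1.6809851167 ÷ 1 = 1.6809851167
Gap between inputs: 9.216e-02; correction applied: −0.0921646906.

1.680985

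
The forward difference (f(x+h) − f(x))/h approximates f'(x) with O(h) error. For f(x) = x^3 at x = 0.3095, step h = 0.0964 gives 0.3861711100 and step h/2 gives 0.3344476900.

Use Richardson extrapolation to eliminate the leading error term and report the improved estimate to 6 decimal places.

0.282724

r = 1: numerator weight 2, denominator 1.
Numerator 2×A(h/2) − A(h) = 2×0.3344476900 − 0.3861711100 = 0.2827242700
Divide by 2^1 − 1 = 1.
Extrapolated: 0.2827242700 / 1 = 0.2827242700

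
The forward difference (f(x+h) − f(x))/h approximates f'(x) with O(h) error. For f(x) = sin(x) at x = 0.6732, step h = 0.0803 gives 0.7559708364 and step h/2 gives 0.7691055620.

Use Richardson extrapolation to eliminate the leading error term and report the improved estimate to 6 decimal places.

0.782240

r = 1: numerator weight 2, denominator 1.
2^1 × A(h/2) = 1.5382111240; minus A(h) gives 0.7822402876.
Denominator 2 − 1 = 1.
R = 0.7822402876/1 = 0.7822402876
Correction |R − A(h/2)| = 1.313e-02; gap |A(h/2) − A(h)| = 1.313e-02.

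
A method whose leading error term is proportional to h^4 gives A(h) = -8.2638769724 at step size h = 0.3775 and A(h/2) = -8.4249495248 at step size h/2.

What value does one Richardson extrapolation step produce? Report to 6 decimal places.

The method has order 4: 2^4 = 16.
16*(-8.4249495248) − (-8.2638769724) = -126.5353154244
(16*(-8.4249495248) − (-8.2638769724))/(16 − 1) = -8.4356876950

-8.435688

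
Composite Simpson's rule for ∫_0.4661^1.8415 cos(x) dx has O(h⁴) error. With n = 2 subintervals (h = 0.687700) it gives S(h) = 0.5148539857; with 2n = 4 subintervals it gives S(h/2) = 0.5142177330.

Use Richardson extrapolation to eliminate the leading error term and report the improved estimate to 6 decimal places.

0.514175

With r = 4 the leading error scales as h^4, so the weight is 2^4 = 16.
16·0.5142177330 − 0.5148539857 = 7.7126297423
Divide by 2^4 − 1 = 15.
R = 7.7126297423/15 = 0.5141753162
Gap between inputs: 6.363e-04; correction applied: −0.0000424168.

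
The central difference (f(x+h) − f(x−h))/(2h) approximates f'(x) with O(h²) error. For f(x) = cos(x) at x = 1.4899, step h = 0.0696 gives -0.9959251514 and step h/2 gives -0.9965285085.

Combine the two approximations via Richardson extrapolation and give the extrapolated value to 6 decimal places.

-0.996730

Error is O(h^2); halving h shrinks it by 2^2 = 4.
Difference of the inputs: -0.9965285085 − (-0.9959251514) = -0.0006033571
Divide by 2^2 − 1 = 3: (-0.0006033571)/3 = -0.0002011190
R = A(h/2) + (A(h/2) − A(h))/3 = -0.9965285085 − 0.0002011190 = -0.9967296275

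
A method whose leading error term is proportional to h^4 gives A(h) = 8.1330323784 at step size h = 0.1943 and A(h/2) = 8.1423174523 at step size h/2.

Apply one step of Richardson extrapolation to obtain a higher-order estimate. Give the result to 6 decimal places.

Error is O(h^4); halving h shrinks it by 2^4 = 16.
2^4*A(h/2) = 130.2770792368; minus A(h) gives 122.1440468584.
Divide by 2^4 − 1 = 15.
So the Richardson estimate is 8.1429364572.

8.142936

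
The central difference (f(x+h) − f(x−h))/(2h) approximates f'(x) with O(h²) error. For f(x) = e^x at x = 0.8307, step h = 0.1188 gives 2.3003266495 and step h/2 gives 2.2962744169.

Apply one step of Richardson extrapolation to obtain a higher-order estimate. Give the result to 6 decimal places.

r = 2, so 2^r = 4.
4*2.2962744169 − 2.3003266495 = 6.8847710181
Divide by 2^2 − 1 = 3.
Result: 2.2949236727

2.294924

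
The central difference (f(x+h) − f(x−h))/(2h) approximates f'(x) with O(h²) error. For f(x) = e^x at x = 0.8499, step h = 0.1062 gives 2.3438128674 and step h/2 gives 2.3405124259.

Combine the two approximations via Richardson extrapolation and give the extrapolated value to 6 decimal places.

Method order is 2; weight 2^2 = 4.
Numerator 4×A(h/2) − A(h) = 4×2.3405124259 − 2.3438128674 = 7.0182368362
Denominator 4 − 1 = 3.
R = 7.0182368362/3 = 2.3394122787

2.339412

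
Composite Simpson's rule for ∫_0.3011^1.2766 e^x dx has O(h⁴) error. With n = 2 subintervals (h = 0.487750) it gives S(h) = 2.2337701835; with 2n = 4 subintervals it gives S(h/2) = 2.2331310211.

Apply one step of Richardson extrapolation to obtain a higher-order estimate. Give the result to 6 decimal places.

Order 4 gives 2^r = 16 and 2^r − 1 = 15.
16×2.2331310211 − 2.2337701835 = 33.4963261541
(16×2.2331310211 − 2.2337701835)/(16 − 1) = 2.2330884103

2.233088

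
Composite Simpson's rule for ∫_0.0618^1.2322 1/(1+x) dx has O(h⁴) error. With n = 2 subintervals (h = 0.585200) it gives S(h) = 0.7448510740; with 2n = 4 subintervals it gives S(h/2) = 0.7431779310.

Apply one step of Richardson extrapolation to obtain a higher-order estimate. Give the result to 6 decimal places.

The method has order 4: 2^4 = 16.
16 × 0.7431779310 − 0.7448510740 = 11.1459958220
Extrapolated: 11.1459958220 / 15 = 0.7430663881

0.743066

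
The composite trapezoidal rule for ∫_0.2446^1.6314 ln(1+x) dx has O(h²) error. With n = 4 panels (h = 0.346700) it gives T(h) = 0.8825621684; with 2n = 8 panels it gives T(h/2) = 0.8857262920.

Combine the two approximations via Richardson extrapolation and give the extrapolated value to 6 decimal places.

The method has order 2: 2^2 = 4.
4*0.8857262920 = 3.5429051680; 3.5429051680 − 0.8825621684 = 2.6603429996
(4*0.8857262920 − 0.8825621684)/(4 − 1) = 0.8867809999
Gap between inputs: 3.164e-03; correction applied: +0.0010547079.

0.886781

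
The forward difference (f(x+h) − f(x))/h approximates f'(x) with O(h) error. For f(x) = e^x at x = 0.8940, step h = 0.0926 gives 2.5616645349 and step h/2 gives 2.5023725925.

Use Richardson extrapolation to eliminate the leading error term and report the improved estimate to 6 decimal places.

Leading term ∝ h^1; use weight 2 = 2^1.
2·2.5023725925 = 5.0047451850; subtract 2.5616645349 → 2.4430806501
Denominator 2 − 1 = 1.
Result: 2.4430806501

2.443081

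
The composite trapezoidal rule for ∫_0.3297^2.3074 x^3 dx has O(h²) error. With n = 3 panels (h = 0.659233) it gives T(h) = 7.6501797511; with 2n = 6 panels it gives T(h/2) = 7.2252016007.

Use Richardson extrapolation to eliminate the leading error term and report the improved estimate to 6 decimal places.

7.083542

r = 2: numerator weight 4, denominator 3.
Numerator 4 × A(h/2) − A(h) = 4 × 7.2252016007 − 7.6501797511 = 21.2506266517
Denominator 4 − 1 = 3.
(4 × 7.2252016007 − 7.6501797511)/(4 − 1) = 7.0835422172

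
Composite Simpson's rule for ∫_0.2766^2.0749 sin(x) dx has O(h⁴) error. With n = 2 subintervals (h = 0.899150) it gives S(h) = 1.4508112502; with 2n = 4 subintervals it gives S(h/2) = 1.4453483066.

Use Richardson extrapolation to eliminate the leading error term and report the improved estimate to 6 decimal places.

1.444984

Method order is 4; weight 2^4 = 16.
2^4·A(h/2) = 23.1255729056; minus A(h) gives 21.6747616554.
21.6747616554 ÷ 15 = 1.4449841104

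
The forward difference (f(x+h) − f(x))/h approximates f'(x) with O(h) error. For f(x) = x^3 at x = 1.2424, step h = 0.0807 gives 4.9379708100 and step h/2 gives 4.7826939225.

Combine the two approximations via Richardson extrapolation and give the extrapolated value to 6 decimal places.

4.627417

Method order is 1; weight 2^1 = 2.
Weighted: 9.5653878450 − 4.9379708100 = 4.6274170350
Denominator 2 − 1 = 1.
Extrapolated: 4.6274170350 / 1 = 4.6274170350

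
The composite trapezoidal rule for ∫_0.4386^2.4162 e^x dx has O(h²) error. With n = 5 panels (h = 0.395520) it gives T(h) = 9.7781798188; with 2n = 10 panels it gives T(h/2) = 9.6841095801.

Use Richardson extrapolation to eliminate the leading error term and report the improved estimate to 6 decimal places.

Order 2 gives 2^r = 4 and 2^r − 1 = 3.
Numerator 4 × A(h/2) − A(h) = 4 × 9.6841095801 − 9.7781798188 = 28.9582585016
Denominator 4 − 1 = 3.
So the Richardson estimate is 9.6527528339.
Gap between inputs: 9.407e-02; correction applied: −0.0313567462.

9.652753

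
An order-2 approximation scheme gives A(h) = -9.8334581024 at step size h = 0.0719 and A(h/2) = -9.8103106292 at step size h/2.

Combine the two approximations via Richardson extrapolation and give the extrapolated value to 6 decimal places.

-9.802595

Order 2 gives 2^r = 4 and 2^r − 1 = 3.
Top: 4(-9.8103106292) − (-9.8334581024) = -29.4077844144
Denominator 4 − 1 = 3.
R = (-29.4077844144)/3 = -9.8025948048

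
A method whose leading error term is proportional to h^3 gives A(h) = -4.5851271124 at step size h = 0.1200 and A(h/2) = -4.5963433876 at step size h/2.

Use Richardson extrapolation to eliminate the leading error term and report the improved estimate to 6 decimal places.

-4.597946

Method order is 3; weight 2^3 = 8.
8×(-4.5963433876) = -36.7707471008; (-36.7707471008) − (-4.5851271124) = -32.1856199884
R = (-32.1856199884)/7 = -4.5979457126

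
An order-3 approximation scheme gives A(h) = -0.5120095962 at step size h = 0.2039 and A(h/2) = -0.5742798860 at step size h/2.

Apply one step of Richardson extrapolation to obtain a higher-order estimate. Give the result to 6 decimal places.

r = 3, so 2^r = 8.
8 × (-0.5742798860) = -4.5942390880; (-4.5942390880) − (-0.5120095962) = -4.0822294918
Extrapolated: (-4.0822294918) / 7 = -0.5831756417
Shift from A(h/2): −0.0088957557.

-0.583176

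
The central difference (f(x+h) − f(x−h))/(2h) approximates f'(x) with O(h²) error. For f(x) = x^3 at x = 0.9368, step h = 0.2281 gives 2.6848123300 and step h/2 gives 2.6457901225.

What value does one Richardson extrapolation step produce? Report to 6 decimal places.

2.632783

Method order is 2; weight 2^2 = 4.
4 × 2.6457901225 − 2.6848123300 = 7.8983481600
Divide by 2^2 − 1 = 3.
So the Richardson estimate is 2.6327827200.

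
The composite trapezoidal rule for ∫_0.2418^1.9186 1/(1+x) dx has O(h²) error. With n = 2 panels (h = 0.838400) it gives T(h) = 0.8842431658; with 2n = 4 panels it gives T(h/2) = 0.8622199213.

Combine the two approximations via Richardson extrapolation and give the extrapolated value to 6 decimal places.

r = 2, so 2^r = 4.
Top: 4(0.8622199213) − (0.8842431658) = 2.5646365194
Denominator 4 − 1 = 3.
2.5646365194 ÷ 3 = 0.8548788398
Gap between inputs: 2.202e-02; correction applied: −0.0073410815.

0.854879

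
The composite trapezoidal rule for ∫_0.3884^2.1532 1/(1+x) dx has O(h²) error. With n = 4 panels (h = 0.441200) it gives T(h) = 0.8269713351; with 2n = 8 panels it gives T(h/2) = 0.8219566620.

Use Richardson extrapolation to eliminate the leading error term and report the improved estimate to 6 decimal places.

0.820285

Method order is 2; weight 2^2 = 4.
Numerator 4*A(h/2) − A(h) = 4*0.8219566620 − 0.8269713351 = 2.4608553129
Denominator 4 − 1 = 3.
Result: 0.8202851043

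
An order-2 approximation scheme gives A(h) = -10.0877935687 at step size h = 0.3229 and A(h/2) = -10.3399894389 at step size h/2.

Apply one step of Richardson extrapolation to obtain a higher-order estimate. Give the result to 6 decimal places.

r = 2, so 2^r = 4.
2^2 × A(h/2) = -41.3599577556; minus A(h) gives -31.2721641869.
R = (-31.2721641869)/3 = -10.4240547290

-10.424055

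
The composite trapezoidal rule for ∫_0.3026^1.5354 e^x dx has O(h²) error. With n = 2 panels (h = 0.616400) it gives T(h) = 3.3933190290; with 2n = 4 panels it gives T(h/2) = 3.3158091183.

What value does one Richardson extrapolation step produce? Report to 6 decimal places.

Order 2 gives 2^r = 4 and 2^r − 1 = 3.
A(h/2) − A(h) = 3.3158091183 − 3.3933190290 = -0.0775099107
Divide by 2^2 − 1 = 3: (-0.0775099107)/3 = -0.0258366369
R = 3.3158091183 − 0.0258366369 = 3.2899724814
Gap between inputs: 7.751e-02; correction applied: −0.0258366369.

3.289972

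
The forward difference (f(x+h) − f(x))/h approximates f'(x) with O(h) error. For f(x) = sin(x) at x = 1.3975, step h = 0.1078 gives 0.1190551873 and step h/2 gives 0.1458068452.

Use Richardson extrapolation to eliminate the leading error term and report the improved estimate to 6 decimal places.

0.172559

Error is O(h^1); halving h shrinks it by 2^1 = 2.
Top: 2(0.1458068452) − (0.1190551873) = 0.1725585031
Divide by 2^1 − 1 = 1.
Extrapolated: 0.1725585031 / 1 = 0.1725585031
Gap between inputs: 2.675e-02; correction applied: +0.0267516579.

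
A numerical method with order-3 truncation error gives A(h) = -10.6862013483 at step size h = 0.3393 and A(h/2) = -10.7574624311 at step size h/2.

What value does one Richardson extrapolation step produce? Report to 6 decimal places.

-10.767643

The method has order 3: 2^3 = 8.
8×(-10.7574624311) − (-10.6862013483) = -75.3734981005
Divide by 2^3 − 1 = 7.
(8×(-10.7574624311) − (-10.6862013483))/(8 − 1) = -10.7676425858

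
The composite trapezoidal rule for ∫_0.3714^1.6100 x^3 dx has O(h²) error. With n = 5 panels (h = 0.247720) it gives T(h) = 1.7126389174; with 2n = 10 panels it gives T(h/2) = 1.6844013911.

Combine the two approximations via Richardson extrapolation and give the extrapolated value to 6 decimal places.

1.674989

Error is O(h^2); halving h shrinks it by 2^2 = 4.
4*1.6844013911 = 6.7376055644; subtract 1.7126389174 → 5.0249666470
Denominator 4 − 1 = 3.
So the Richardson estimate is 1.6749888823.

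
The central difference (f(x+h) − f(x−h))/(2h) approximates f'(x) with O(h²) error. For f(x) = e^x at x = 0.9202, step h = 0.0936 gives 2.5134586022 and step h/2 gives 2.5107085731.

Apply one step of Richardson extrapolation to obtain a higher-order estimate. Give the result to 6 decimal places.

2.509792

Error is O(h^2); halving h shrinks it by 2^2 = 4.
Top: 4(2.5107085731) − (2.5134586022) = 7.5293756902
R = 7.5293756902/3 = 2.5097918967
Shift from A(h/2): −0.0009166764.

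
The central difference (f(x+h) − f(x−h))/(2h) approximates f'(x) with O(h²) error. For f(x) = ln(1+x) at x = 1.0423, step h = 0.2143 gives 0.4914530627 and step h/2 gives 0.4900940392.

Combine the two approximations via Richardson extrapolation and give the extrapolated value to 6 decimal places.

0.489641

Method order is 2; weight 2^2 = 4.
2^2×A(h/2) = 1.9603761568; minus A(h) gives 1.4689230941.
R = 1.4689230941/3 = 0.4896410314
Shift from A(h/2): −0.0004530078.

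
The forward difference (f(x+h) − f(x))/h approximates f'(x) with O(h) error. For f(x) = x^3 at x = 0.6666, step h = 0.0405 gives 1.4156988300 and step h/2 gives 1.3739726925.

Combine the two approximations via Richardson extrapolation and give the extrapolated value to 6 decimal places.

Method order is 1; weight 2^1 = 2.
2×1.3739726925 = 2.7479453850; subtract 1.4156988300 → 1.3322465550
Divide by 2^1 − 1 = 1.
(2×1.3739726925 − 1.4156988300)/(2 − 1) = 1.3322465550
Shift from A(h/2): −0.0417261375.

1.332247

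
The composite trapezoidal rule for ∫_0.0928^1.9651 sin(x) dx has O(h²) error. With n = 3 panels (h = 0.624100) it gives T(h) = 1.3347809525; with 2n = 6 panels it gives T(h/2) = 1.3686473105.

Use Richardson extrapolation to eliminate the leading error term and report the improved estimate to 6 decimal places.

1.379936

r = 2: numerator weight 4, denominator 3.
A(h/2) − A(h) = 1.3686473105 − 1.3347809525 = 0.0338663580
Correction (A(h/2) − A(h))/(4 − 1) = 0.0338663580/3 = 0.0112887860
R = 1.3686473105 + 0.0112887860 = 1.3799360965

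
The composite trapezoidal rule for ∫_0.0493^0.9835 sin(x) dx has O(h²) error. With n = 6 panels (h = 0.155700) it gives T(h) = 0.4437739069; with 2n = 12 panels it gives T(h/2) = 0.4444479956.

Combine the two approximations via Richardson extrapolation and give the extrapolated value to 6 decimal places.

Order 2 gives 2^r = 4 and 2^r − 1 = 3.
A(h/2) − A(h) = 0.4444479956 − 0.4437739069 = 0.0006740887
Divide by 2^2 − 1 = 3: 0.0006740887/3 = 0.0002246962
R = A(h/2) + (A(h/2) − A(h))/3 = 0.4444479956 + 0.0002246962 = 0.4446726918
Gap between inputs: 6.741e-04; correction applied: +0.0002246962.

0.444673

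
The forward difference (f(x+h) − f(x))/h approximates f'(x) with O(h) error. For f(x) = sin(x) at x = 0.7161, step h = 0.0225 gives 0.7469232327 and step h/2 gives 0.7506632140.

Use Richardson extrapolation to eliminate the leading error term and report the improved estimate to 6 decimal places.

The method has order 1: 2^1 = 2.
2^1 × A(h/2) = 1.5013264280; minus A(h) gives 0.7544031953.
Denominator 2 − 1 = 1.
Extrapolated: 0.7544031953 / 1 = 0.7544031953
Correction |R − A(h/2)| = 3.740e-03; gap |A(h/2) − A(h)| = 3.740e-03.

0.754403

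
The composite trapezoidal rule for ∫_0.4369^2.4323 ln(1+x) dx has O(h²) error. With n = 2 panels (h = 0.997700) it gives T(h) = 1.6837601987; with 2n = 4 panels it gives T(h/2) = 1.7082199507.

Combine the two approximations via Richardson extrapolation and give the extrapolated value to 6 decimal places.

1.716373

With r = 2 the leading error scales as h^2, so the weight is 2^2 = 4.
Top: 4(1.7082199507) − (1.6837601987) = 5.1491196041
Extrapolated: 5.1491196041 / 3 = 1.7163732014
Shift from A(h/2): +0.0081532507.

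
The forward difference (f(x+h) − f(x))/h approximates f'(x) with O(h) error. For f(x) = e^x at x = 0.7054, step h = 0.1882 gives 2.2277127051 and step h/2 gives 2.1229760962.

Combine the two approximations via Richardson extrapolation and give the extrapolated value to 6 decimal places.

Method order is 1; weight 2^1 = 2.
Weighted: 4.2459521924 − 2.2277127051 = 2.0182394873
2.0182394873 ÷ 1 = 2.0182394873

2.018239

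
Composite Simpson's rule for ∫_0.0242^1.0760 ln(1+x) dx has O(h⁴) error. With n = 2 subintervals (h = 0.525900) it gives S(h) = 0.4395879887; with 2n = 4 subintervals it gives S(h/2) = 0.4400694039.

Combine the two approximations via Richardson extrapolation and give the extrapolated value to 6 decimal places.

Error is O(h^4); halving h shrinks it by 2^4 = 16.
Difference of the inputs: 0.4400694039 − 0.4395879887 = 0.0004814152
Correction (A(h/2) − A(h))/(16 − 1) = 0.0004814152/15 = 0.0000320943
R = 0.4400694039 + 0.0000320943 = 0.4401014982

0.440101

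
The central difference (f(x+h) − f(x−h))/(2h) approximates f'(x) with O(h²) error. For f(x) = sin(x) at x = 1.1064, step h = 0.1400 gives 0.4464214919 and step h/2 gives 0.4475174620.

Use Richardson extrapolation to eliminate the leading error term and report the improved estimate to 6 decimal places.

0.447883

Order 2 gives 2^r = 4 and 2^r − 1 = 3.
Numerator 4×A(h/2) − A(h) = 4×0.4475174620 − 0.4464214919 = 1.3436483561
Extrapolated: 1.3436483561 / 3 = 0.4478827854
Correction |R − A(h/2)| = 3.653e-04; gap |A(h/2) − A(h)| = 1.096e-03.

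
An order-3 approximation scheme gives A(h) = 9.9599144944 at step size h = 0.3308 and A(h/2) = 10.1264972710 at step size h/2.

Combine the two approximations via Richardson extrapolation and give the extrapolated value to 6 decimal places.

Order 3 gives 2^r = 8 and 2^r − 1 = 7.
8*10.1264972710 − 9.9599144944 = 71.0520636736
Denominator 8 − 1 = 7.
Extrapolated: 71.0520636736 / 7 = 10.1502948105
Correction |R − A(h/2)| = 2.380e-02; gap |A(h/2) − A(h)| = 1.666e-01.

10.150295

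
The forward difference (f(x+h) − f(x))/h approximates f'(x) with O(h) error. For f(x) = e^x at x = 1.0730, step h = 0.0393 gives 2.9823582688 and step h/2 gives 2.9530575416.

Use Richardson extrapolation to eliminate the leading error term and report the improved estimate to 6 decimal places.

2.923757

Leading term ∝ h^1; use weight 2 = 2^1.
Difference of the inputs: 2.9530575416 − 2.9823582688 = -0.0293007272
Correction (A(h/2) − A(h))/(2 − 1) = (-0.0293007272)/1 = -0.0293007272
R = 2.9530575416 − 0.0293007272 = 2.9237568144
Shift from A(h/2): −0.0293007272.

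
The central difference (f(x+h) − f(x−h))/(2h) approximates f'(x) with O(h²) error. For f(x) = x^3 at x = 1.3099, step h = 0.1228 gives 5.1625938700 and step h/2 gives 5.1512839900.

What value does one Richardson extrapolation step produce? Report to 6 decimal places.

5.147514

r = 2, so 2^r = 4.
4·5.1512839900 = 20.6051359600; 20.6051359600 − 5.1625938700 = 15.4425420900
Extrapolated: 15.4425420900 / 3 = 5.1475140300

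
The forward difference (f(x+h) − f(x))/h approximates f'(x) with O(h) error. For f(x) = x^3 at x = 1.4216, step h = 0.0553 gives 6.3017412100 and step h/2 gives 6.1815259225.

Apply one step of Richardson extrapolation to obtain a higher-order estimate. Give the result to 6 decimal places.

r = 1: numerator weight 2, denominator 1.
2^1*A(h/2) = 12.3630518450; minus A(h) gives 6.0613106350.
Divide by 2^1 − 1 = 1.
Result: 6.0613106350

6.061311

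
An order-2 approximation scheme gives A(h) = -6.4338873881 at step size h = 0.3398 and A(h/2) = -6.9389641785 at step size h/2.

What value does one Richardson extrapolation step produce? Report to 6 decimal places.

-7.107323

Error is O(h^2); halving h shrinks it by 2^2 = 4.
4 × (-6.9389641785) = -27.7558567140; (-27.7558567140) − (-6.4338873881) = -21.3219693259
Extrapolated: (-21.3219693259) / 3 = -7.1073231086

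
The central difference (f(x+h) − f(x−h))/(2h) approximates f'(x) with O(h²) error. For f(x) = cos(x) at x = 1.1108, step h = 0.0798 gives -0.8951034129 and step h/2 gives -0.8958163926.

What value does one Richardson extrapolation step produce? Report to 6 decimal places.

-0.896054

Leading term ∝ h^2; use weight 4 = 2^2.
Top: 4(-0.8958163926) − (-0.8951034129) = -2.6881621575
(4×(-0.8958163926) − (-0.8951034129))/(4 − 1) = -0.8960540525
Correction |R − A(h/2)| = 2.377e-04; gap |A(h/2) − A(h)| = 7.130e-04.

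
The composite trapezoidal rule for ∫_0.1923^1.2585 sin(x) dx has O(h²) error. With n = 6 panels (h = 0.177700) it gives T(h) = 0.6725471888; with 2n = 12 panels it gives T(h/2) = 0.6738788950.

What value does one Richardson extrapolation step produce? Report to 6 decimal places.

0.674323

The method has order 2: 2^2 = 4.
2^2·A(h/2) = 2.6955155800; minus A(h) gives 2.0229683912.
Divide by 2^2 − 1 = 3.
So the Richardson estimate is 0.6743227971.
Correction |R − A(h/2)| = 4.439e-04; gap |A(h/2) − A(h)| = 1.332e-03.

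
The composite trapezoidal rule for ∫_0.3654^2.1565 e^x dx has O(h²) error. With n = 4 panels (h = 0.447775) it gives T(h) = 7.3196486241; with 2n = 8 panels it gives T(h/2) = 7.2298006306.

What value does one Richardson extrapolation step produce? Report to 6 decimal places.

r = 2: numerator weight 4, denominator 3.
Top: 4(7.2298006306) − (7.3196486241) = 21.5995538983
21.5995538983 ÷ 3 = 7.1998512994

7.199851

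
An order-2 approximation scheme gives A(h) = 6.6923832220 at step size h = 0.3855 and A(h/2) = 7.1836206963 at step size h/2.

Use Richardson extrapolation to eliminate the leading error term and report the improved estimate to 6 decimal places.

Order 2 gives 2^r = 4 and 2^r − 1 = 3.
2^2*A(h/2) = 28.7344827852; minus A(h) gives 22.0420995632.
(4*7.1836206963 − 6.6923832220)/(4 − 1) = 7.3473665211

7.347367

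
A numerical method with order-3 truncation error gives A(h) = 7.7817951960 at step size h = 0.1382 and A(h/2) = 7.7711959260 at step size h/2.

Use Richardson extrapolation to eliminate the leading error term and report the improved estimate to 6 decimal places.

7.769682

Order 3 gives 2^r = 8 and 2^r − 1 = 7.
8 × 7.7711959260 = 62.1695674080; subtract 7.7817951960 → 54.3877722120
Divide by 2^3 − 1 = 7.
54.3877722120 ÷ 7 = 7.7696817446
Gap between inputs: 1.060e-02; correction applied: −0.0015141814.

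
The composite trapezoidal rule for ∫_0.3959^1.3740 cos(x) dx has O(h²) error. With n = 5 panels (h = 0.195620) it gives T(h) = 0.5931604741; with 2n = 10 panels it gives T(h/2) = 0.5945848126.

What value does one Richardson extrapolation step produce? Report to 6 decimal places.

Order 2 gives 2^r = 4 and 2^r − 1 = 3.
4 × 0.5945848126 = 2.3783392504; subtract 0.5931604741 → 1.7851787763
R = 1.7851787763/3 = 0.5950595921
Shift from A(h/2): +0.0004747795.

0.595060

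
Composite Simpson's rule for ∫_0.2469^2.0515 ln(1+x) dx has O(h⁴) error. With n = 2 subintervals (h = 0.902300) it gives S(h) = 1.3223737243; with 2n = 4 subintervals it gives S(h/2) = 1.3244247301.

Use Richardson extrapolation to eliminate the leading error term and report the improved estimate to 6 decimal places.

Leading term ∝ h^4; use weight 16 = 2^4.
Numerator 16·A(h/2) − A(h) = 16·1.3244247301 − 1.3223737243 = 19.8684219573
R = 19.8684219573/15 = 1.3245614638

1.324561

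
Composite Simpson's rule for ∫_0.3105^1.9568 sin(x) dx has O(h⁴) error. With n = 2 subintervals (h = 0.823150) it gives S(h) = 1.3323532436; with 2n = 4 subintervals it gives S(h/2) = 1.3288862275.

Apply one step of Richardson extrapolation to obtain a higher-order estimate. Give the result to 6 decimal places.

1.328655

r = 4, so 2^r = 16.
Numerator 16·A(h/2) − A(h) = 16·1.3288862275 − 1.3323532436 = 19.9298263964
R = 19.9298263964/15 = 1.3286550931
Correction |R − A(h/2)| = 2.311e-04; gap |A(h/2) − A(h)| = 3.467e-03.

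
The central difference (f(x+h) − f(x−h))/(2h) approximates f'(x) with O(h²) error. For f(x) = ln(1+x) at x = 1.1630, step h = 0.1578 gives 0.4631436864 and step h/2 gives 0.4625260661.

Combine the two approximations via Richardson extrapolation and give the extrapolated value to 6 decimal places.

0.462320

Order 2 gives 2^r = 4 and 2^r − 1 = 3.
A(h/2) − A(h) = 0.4625260661 − 0.4631436864 = -0.0006176203
Correction (A(h/2) − A(h))/(4 − 1) = (-0.0006176203)/3 = -0.0002058734
R = 0.4625260661 − 0.0002058734 = 0.4623201927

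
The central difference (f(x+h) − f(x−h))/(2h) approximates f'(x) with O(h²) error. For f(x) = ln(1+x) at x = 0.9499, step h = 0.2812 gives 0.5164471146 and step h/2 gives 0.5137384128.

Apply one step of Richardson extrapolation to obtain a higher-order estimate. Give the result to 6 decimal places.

The method has order 2: 2^2 = 4.
4 × 0.5137384128 = 2.0549536512; subtract 0.5164471146 → 1.5385065366
Extrapolated: 1.5385065366 / 3 = 0.5128355122
Correction |R − A(h/2)| = 9.029e-04; gap |A(h/2) − A(h)| = 2.709e-03.

0.512836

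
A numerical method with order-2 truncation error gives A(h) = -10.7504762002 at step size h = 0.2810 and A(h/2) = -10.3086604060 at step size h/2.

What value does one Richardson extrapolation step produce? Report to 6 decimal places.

-10.161388

r = 2, so 2^r = 4.
4·(-10.3086604060) = -41.2346416240; (-41.2346416240) − (-10.7504762002) = -30.4841654238
R = (-30.4841654238)/3 = -10.1613884746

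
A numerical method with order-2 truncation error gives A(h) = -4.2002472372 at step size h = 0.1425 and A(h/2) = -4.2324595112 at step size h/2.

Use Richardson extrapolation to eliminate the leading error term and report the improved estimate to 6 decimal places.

-4.243197

The method has order 2: 2^2 = 4.
Weighted: (-16.9298380448) − (-4.2002472372) = -12.7295908076
Divide by 2^2 − 1 = 3.
(-12.7295908076) ÷ 3 = -4.2431969359
Correction |R − A(h/2)| = 1.074e-02; gap |A(h/2) − A(h)| = 3.221e-02.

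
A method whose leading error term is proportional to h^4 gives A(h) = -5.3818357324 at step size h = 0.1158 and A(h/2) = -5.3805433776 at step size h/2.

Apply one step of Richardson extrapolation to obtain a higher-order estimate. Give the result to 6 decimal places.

Error is O(h^4); halving h shrinks it by 2^4 = 16.
Numerator 16 × A(h/2) − A(h) = 16 × (-5.3805433776) − (-5.3818357324) = -80.7068583092
Divide by 2^4 − 1 = 15.
(-80.7068583092) ÷ 15 = -5.3804572206
Gap between inputs: 1.292e-03; correction applied: +0.0000861570.

-5.380457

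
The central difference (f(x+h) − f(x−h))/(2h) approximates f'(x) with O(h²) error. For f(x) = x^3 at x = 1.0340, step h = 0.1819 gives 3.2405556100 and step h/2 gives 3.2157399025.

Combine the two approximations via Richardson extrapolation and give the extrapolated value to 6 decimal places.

3.207468

Leading term ∝ h^2; use weight 4 = 2^2.
Numerator 4 × A(h/2) − A(h) = 4 × 3.2157399025 − 3.2405556100 = 9.6224040000
(4 × 3.2157399025 − 3.2405556100)/(4 − 1) = 3.2074680000
Gap between inputs: 2.482e-02; correction applied: −0.0082719025.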